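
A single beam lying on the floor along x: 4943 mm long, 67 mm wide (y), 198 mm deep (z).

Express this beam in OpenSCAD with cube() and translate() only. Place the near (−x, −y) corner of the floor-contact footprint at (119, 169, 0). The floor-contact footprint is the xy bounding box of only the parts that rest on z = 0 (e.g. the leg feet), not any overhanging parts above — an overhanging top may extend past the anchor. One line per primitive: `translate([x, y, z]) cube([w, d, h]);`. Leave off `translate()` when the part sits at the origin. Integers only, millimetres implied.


translate([119, 169, 0]) cube([4943, 67, 198]);


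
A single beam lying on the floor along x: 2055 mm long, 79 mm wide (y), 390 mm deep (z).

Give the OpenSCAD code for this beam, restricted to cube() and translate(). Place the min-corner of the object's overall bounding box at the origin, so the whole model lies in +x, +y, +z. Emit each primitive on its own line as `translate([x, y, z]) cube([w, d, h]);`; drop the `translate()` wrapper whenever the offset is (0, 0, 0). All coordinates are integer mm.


cube([2055, 79, 390]);


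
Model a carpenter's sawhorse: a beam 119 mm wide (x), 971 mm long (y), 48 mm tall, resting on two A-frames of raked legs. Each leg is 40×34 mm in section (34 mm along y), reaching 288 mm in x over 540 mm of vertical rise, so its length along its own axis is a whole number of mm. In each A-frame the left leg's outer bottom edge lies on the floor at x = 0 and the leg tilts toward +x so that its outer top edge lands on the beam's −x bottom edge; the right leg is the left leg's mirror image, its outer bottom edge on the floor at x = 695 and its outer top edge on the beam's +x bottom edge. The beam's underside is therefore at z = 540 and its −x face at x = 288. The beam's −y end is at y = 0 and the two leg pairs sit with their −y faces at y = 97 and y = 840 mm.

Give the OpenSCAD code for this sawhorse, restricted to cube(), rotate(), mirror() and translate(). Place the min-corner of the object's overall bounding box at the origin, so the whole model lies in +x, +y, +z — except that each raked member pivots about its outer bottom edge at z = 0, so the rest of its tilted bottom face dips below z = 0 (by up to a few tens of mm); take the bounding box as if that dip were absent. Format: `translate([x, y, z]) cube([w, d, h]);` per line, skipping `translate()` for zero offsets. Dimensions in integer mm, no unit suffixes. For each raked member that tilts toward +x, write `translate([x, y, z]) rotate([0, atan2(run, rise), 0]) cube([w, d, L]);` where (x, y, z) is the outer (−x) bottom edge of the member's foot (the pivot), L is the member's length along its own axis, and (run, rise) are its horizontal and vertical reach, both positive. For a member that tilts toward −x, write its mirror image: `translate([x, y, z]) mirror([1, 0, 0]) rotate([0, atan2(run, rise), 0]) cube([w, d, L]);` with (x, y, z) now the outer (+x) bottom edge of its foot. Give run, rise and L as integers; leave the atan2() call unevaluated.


// leg length = √(288² + 540²) = 612
// right-leg outer foot x = 2·288 + 119 = 695
// beam min-corner = (288, 0, 540)
translate([288, 0, 540]) cube([119, 971, 48]);
translate([0, 97, 0]) rotate([0, atan2(288, 540), 0]) cube([40, 34, 612]);
translate([695, 97, 0]) mirror([1, 0, 0]) rotate([0, atan2(288, 540), 0]) cube([40, 34, 612]);
translate([0, 840, 0]) rotate([0, atan2(288, 540), 0]) cube([40, 34, 612]);
translate([695, 840, 0]) mirror([1, 0, 0]) rotate([0, atan2(288, 540), 0]) cube([40, 34, 612]);


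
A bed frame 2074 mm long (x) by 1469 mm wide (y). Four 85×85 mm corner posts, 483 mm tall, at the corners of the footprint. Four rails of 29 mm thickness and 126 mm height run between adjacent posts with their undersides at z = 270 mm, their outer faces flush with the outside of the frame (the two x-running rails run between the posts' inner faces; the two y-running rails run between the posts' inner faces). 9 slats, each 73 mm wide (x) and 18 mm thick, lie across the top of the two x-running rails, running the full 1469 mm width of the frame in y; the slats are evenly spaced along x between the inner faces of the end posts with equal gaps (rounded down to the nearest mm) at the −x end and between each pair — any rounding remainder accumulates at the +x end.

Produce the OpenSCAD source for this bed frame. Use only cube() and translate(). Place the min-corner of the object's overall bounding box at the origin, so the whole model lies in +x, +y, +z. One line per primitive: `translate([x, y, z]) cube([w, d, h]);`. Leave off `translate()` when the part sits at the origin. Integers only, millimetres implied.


cube([85, 85, 483]);
translate([0, 1384, 0]) cube([85, 85, 483]);
translate([1989, 0, 0]) cube([85, 85, 483]);
translate([1989, 1384, 0]) cube([85, 85, 483]);
translate([85, 0, 270]) cube([1904, 29, 126]);
translate([85, 1440, 270]) cube([1904, 29, 126]);
translate([0, 85, 270]) cube([29, 1299, 126]);
translate([2045, 85, 270]) cube([29, 1299, 126]);
translate([209, 0, 396]) cube([73, 1469, 18]);
translate([406, 0, 396]) cube([73, 1469, 18]);
translate([603, 0, 396]) cube([73, 1469, 18]);
translate([800, 0, 396]) cube([73, 1469, 18]);
translate([997, 0, 396]) cube([73, 1469, 18]);
translate([1194, 0, 396]) cube([73, 1469, 18]);
translate([1391, 0, 396]) cube([73, 1469, 18]);
translate([1588, 0, 396]) cube([73, 1469, 18]);
translate([1785, 0, 396]) cube([73, 1469, 18]);


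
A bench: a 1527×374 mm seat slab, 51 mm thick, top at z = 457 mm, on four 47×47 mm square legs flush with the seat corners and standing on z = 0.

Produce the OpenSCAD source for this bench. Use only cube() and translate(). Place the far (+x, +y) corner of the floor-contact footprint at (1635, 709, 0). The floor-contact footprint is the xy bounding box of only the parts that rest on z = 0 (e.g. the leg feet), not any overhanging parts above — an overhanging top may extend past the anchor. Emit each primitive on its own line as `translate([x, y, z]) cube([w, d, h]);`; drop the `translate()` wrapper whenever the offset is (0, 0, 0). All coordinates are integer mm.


translate([108, 335, 406]) cube([1527, 374, 51]);
translate([108, 335, 0]) cube([47, 47, 406]);
translate([108, 662, 0]) cube([47, 47, 406]);
translate([1588, 335, 0]) cube([47, 47, 406]);
translate([1588, 662, 0]) cube([47, 47, 406]);


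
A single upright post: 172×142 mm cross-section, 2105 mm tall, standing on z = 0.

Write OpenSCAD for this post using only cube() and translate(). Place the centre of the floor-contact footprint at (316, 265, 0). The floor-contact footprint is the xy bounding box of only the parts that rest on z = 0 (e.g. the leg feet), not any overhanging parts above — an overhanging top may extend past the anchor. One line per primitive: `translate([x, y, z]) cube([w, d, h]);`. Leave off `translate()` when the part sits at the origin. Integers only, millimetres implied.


translate([230, 194, 0]) cube([172, 142, 2105]);


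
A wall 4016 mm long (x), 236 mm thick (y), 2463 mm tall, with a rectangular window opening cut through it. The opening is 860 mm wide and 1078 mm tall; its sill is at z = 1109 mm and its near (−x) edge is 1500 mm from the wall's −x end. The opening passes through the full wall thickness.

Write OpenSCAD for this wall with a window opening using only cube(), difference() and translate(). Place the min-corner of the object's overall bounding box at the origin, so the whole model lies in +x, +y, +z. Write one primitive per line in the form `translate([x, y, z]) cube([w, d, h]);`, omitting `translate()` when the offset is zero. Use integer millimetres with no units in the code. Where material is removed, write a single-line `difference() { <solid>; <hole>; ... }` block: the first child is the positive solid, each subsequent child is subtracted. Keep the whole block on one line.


difference() { cube([4016, 236, 2463]); translate([1500, 0, 1109]) cube([860, 236, 1078]); }


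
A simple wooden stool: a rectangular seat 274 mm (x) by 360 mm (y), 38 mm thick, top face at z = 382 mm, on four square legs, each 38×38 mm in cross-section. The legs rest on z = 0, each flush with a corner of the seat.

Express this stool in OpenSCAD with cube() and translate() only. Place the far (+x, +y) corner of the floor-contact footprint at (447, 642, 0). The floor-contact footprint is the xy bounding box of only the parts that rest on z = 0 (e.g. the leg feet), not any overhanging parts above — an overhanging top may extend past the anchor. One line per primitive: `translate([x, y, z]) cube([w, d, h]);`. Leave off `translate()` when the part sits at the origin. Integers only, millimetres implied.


translate([173, 282, 344]) cube([274, 360, 38]);
translate([173, 282, 0]) cube([38, 38, 344]);
translate([409, 282, 0]) cube([38, 38, 344]);
translate([173, 604, 0]) cube([38, 38, 344]);
translate([409, 604, 0]) cube([38, 38, 344]);


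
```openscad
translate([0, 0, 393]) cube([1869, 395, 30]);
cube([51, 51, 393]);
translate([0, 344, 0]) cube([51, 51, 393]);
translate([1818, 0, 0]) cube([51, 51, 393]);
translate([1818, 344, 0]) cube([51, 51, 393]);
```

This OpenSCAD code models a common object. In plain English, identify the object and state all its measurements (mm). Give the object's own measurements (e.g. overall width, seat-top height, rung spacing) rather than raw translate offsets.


A long wooden bench with a 1869 mm (x) × 395 mm (y) seat, 30 mm thick, its top surface 423 mm above the floor. Four 51 mm square legs at the seat corners, flush with the edges, run from z = 0 to the seat underside.


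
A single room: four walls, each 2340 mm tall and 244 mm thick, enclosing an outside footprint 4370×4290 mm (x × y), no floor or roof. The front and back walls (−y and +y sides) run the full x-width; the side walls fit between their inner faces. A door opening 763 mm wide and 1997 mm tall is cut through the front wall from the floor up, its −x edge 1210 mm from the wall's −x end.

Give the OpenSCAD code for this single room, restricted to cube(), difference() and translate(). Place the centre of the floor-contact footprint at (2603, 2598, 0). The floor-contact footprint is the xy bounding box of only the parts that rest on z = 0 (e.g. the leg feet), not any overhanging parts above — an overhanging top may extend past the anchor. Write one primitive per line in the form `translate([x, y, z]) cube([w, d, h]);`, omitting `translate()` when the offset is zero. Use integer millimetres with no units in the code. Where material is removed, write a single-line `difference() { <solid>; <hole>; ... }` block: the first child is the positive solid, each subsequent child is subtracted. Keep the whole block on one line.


difference() { translate([418, 453, 0]) cube([4370, 244, 2340]); translate([1628, 453, 0]) cube([763, 244, 1997]); }
translate([418, 4499, 0]) cube([4370, 244, 2340]);
translate([418, 697, 0]) cube([244, 3802, 2340]);
translate([4544, 697, 0]) cube([244, 3802, 2340]);


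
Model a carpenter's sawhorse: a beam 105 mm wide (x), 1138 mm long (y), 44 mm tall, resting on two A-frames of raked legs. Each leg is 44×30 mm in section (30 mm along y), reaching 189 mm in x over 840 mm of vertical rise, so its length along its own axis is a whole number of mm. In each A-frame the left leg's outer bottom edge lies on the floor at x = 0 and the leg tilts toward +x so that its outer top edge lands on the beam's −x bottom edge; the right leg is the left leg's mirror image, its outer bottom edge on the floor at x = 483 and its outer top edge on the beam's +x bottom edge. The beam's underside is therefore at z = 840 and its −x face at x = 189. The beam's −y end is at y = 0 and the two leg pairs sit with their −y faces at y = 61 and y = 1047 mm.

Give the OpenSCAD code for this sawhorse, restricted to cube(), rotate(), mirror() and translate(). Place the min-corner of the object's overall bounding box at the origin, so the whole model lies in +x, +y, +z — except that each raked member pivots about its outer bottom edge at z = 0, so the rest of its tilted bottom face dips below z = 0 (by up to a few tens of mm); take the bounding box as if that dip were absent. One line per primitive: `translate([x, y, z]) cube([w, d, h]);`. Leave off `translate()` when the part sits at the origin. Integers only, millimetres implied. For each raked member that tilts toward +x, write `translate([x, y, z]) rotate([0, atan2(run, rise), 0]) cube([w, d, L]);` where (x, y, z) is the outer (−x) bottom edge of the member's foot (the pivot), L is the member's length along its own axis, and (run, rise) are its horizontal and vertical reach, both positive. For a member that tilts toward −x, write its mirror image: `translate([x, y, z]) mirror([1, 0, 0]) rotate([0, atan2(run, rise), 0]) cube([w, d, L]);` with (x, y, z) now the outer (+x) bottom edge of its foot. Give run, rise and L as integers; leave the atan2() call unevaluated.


translate([189, 0, 840]) cube([105, 1138, 44]);
translate([0, 61, 0]) rotate([0, atan2(189, 840), 0]) cube([44, 30, 861]);
translate([483, 61, 0]) mirror([1, 0, 0]) rotate([0, atan2(189, 840), 0]) cube([44, 30, 861]);
translate([0, 1047, 0]) rotate([0, atan2(189, 840), 0]) cube([44, 30, 861]);
translate([483, 1047, 0]) mirror([1, 0, 0]) rotate([0, atan2(189, 840), 0]) cube([44, 30, 861]);


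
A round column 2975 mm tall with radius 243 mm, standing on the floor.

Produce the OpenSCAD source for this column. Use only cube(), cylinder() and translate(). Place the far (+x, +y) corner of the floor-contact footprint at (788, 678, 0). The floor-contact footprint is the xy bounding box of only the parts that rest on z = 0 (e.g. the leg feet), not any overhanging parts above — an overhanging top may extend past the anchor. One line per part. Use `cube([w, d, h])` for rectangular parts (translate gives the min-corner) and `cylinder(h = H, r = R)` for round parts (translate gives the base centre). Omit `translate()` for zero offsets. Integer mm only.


translate([545, 435, 0]) cylinder(h = 2975, r = 243);


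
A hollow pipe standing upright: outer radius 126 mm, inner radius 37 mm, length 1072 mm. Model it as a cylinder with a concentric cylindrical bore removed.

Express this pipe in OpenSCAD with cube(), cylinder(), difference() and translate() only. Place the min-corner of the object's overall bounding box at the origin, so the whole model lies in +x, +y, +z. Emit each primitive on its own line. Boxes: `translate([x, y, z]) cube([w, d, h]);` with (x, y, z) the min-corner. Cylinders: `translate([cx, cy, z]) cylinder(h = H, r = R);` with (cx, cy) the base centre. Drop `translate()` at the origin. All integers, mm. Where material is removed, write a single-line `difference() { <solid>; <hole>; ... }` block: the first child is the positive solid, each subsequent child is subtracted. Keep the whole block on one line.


difference() { translate([126, 126, 0]) cylinder(h = 1072, r = 126); translate([126, 126, 0]) cylinder(h = 1072, r = 37); }


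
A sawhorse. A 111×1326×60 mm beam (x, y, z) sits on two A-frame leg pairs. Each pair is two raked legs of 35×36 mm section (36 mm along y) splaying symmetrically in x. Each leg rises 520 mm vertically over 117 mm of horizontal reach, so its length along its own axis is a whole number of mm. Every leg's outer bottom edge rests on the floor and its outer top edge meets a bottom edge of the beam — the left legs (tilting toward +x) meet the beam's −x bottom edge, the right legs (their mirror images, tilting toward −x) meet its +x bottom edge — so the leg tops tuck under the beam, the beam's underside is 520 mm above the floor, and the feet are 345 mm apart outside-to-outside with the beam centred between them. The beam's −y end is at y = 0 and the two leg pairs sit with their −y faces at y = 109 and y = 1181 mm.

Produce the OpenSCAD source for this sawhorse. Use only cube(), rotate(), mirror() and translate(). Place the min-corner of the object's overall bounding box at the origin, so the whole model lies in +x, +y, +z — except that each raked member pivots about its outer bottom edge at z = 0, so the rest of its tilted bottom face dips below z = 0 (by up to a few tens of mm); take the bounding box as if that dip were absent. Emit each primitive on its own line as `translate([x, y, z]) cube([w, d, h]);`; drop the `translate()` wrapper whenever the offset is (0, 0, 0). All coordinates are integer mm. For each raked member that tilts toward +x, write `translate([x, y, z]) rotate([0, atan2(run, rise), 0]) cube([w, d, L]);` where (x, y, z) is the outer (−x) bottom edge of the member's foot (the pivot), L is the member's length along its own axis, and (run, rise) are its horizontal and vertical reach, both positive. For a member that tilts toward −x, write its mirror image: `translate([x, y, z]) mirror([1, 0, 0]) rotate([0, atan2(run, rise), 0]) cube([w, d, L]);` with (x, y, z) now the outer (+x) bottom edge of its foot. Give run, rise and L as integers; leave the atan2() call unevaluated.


// leg length = √(117² + 520²) = 533
// right-leg outer foot x = 2·117 + 111 = 345
// beam min-corner = (117, 0, 520)
translate([117, 0, 520]) cube([111, 1326, 60]);
translate([0, 109, 0]) rotate([0, atan2(117, 520), 0]) cube([35, 36, 533]);
translate([345, 109, 0]) mirror([1, 0, 0]) rotate([0, atan2(117, 520), 0]) cube([35, 36, 533]);
translate([0, 1181, 0]) rotate([0, atan2(117, 520), 0]) cube([35, 36, 533]);
translate([345, 1181, 0]) mirror([1, 0, 0]) rotate([0, atan2(117, 520), 0]) cube([35, 36, 533]);


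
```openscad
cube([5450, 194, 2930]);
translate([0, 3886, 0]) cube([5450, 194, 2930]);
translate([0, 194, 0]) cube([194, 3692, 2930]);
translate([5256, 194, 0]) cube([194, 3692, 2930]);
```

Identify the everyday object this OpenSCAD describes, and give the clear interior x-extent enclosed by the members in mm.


A house (or room) frame. The interior width is 5062 mm.

Four 2930 mm walls enclosing a rectangle with no floor or roof — a room or house frame. Outside width is 5450 mm and wall thickness is 194 mm, so the interior width is 5450 − 2 × 194 = 5062 mm.


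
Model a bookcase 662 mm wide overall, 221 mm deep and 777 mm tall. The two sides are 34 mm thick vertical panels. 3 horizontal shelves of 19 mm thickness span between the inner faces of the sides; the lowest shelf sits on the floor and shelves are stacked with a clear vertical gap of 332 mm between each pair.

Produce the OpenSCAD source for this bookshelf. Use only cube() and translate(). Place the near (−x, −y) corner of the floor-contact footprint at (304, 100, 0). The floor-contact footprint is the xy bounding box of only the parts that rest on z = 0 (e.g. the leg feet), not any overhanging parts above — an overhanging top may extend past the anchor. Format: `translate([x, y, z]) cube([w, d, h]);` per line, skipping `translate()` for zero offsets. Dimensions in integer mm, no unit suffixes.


translate([304, 100, 0]) cube([34, 221, 777]);
translate([932, 100, 0]) cube([34, 221, 777]);
translate([338, 100, 0]) cube([594, 221, 19]);
translate([338, 100, 351]) cube([594, 221, 19]);
translate([338, 100, 702]) cube([594, 221, 19]);


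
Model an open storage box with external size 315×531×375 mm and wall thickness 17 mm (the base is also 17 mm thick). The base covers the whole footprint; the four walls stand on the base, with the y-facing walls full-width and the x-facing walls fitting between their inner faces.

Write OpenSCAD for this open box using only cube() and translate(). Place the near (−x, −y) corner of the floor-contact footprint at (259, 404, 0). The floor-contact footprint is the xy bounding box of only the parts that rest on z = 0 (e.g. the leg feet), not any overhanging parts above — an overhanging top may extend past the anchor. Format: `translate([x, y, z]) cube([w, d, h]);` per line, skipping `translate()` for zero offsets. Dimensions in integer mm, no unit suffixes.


translate([259, 404, 0]) cube([315, 531, 17]);
translate([259, 404, 17]) cube([315, 17, 358]);
translate([259, 918, 17]) cube([315, 17, 358]);
translate([259, 421, 17]) cube([17, 497, 358]);
translate([557, 421, 17]) cube([17, 497, 358]);


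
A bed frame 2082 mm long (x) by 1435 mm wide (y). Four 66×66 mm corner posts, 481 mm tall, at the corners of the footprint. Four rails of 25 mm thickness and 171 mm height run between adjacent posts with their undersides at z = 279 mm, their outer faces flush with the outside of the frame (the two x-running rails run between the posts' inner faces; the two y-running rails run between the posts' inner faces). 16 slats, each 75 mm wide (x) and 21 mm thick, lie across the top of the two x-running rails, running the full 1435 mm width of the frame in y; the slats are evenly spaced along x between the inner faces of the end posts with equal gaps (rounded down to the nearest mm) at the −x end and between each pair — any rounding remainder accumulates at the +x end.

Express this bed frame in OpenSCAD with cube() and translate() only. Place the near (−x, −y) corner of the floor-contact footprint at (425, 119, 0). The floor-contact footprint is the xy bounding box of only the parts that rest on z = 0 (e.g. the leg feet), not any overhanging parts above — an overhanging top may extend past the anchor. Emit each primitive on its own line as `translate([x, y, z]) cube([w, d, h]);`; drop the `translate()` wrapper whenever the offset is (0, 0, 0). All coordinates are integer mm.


// slat z = rail_z + rail_h = 279 + 171 = 450
// slat gap = ⌊(1950 − 16·75) / 17⌋ = 44
translate([425, 119, 0]) cube([66, 66, 481]);
translate([425, 1488, 0]) cube([66, 66, 481]);
translate([2441, 119, 0]) cube([66, 66, 481]);
translate([2441, 1488, 0]) cube([66, 66, 481]);
translate([491, 119, 279]) cube([1950, 25, 171]);
translate([491, 1529, 279]) cube([1950, 25, 171]);
translate([425, 185, 279]) cube([25, 1303, 171]);
translate([2482, 185, 279]) cube([25, 1303, 171]);
translate([535, 119, 450]) cube([75, 1435, 21]);
translate([654, 119, 450]) cube([75, 1435, 21]);
translate([773, 119, 450]) cube([75, 1435, 21]);
translate([892, 119, 450]) cube([75, 1435, 21]);
translate([1011, 119, 450]) cube([75, 1435, 21]);
translate([1130, 119, 450]) cube([75, 1435, 21]);
translate([1249, 119, 450]) cube([75, 1435, 21]);
translate([1368, 119, 450]) cube([75, 1435, 21]);
translate([1487, 119, 450]) cube([75, 1435, 21]);
translate([1606, 119, 450]) cube([75, 1435, 21]);
translate([1725, 119, 450]) cube([75, 1435, 21]);
translate([1844, 119, 450]) cube([75, 1435, 21]);
translate([1963, 119, 450]) cube([75, 1435, 21]);
translate([2082, 119, 450]) cube([75, 1435, 21]);
translate([2201, 119, 450]) cube([75, 1435, 21]);
translate([2320, 119, 450]) cube([75, 1435, 21]);


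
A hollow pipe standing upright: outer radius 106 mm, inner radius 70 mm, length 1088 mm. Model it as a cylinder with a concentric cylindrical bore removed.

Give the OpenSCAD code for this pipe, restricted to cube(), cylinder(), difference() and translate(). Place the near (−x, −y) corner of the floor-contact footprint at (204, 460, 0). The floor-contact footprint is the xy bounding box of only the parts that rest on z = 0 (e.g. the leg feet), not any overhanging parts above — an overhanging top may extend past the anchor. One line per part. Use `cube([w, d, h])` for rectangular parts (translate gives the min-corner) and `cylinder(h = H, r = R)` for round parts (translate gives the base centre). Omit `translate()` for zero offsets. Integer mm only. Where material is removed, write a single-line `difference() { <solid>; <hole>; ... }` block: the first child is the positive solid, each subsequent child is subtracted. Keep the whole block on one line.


difference() { translate([310, 566, 0]) cylinder(h = 1088, r = 106); translate([310, 566, 0]) cylinder(h = 1088, r = 70); }


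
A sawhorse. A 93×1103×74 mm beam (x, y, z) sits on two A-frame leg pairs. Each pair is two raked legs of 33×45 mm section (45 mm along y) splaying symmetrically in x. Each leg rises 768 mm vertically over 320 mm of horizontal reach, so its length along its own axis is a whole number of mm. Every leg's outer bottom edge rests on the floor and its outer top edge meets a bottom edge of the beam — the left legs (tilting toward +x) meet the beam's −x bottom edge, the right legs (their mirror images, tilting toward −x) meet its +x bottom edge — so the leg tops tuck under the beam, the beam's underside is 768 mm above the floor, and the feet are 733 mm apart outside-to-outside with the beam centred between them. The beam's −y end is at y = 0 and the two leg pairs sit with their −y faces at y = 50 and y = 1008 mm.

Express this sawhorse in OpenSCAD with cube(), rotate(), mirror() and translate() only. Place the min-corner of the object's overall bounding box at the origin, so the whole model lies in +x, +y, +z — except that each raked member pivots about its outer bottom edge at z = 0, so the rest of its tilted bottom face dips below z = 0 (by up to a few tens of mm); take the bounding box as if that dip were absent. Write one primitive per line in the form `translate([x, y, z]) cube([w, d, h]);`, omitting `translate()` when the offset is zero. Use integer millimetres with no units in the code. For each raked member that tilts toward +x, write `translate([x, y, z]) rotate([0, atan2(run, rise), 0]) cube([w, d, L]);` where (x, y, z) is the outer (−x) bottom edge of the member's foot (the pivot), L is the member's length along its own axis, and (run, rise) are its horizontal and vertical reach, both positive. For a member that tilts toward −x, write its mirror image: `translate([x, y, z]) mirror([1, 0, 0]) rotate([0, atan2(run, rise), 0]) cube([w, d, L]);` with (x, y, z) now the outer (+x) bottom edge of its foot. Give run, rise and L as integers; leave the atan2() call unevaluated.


// leg length = √(320² + 768²) = 832
// right-leg outer foot x = 2·320 + 93 = 733
// beam min-corner = (320, 0, 768)
translate([320, 0, 768]) cube([93, 1103, 74]);
translate([0, 50, 0]) rotate([0, atan2(320, 768), 0]) cube([33, 45, 832]);
translate([733, 50, 0]) mirror([1, 0, 0]) rotate([0, atan2(320, 768), 0]) cube([33, 45, 832]);
translate([0, 1008, 0]) rotate([0, atan2(320, 768), 0]) cube([33, 45, 832]);
translate([733, 1008, 0]) mirror([1, 0, 0]) rotate([0, atan2(320, 768), 0]) cube([33, 45, 832]);


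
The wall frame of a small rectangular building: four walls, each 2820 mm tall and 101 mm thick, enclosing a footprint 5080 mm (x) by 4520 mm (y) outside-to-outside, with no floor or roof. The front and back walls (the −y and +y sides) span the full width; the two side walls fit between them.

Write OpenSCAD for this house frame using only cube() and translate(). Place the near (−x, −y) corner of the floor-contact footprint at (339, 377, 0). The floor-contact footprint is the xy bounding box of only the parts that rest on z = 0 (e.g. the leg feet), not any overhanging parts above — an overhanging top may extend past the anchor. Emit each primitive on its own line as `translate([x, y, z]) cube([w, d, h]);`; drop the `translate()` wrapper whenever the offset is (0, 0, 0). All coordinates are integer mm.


translate([339, 377, 0]) cube([5080, 101, 2820]);
translate([339, 4796, 0]) cube([5080, 101, 2820]);
translate([339, 478, 0]) cube([101, 4318, 2820]);
translate([5318, 478, 0]) cube([101, 4318, 2820]);


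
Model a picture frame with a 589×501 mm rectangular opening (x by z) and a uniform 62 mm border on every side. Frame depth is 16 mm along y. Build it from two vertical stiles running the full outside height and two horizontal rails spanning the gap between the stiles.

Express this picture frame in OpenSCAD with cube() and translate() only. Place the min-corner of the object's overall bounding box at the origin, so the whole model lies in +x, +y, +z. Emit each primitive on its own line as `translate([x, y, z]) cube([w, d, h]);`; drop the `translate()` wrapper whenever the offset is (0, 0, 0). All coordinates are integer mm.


cube([62, 16, 625]);
translate([651, 0, 0]) cube([62, 16, 625]);
translate([62, 0, 0]) cube([589, 16, 62]);
translate([62, 0, 563]) cube([589, 16, 62]);


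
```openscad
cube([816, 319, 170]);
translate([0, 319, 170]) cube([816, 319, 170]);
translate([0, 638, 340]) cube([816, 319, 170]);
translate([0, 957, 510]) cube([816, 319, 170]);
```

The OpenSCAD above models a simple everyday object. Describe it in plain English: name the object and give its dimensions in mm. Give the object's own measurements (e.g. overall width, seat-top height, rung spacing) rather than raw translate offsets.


A straight staircase of 4 solid steps. Each step is 816 mm wide (x), 319 mm deep (y, the going) and 170 mm tall (the rise). The first step rests on the floor; each subsequent step sits one going further in +y and one rise higher in +z, directly behind and above the previous step with no overlap.


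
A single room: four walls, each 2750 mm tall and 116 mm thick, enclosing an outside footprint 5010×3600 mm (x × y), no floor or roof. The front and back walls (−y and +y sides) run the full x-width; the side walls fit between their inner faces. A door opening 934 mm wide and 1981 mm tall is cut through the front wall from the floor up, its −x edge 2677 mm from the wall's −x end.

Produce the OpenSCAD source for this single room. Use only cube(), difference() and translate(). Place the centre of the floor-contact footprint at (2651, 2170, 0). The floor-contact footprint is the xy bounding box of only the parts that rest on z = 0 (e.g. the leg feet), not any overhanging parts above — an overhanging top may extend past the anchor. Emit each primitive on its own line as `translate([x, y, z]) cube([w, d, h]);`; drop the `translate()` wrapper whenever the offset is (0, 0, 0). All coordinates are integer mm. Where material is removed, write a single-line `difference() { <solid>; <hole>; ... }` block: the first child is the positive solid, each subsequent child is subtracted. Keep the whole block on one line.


difference() { translate([146, 370, 0]) cube([5010, 116, 2750]); translate([2823, 370, 0]) cube([934, 116, 1981]); }
translate([146, 3854, 0]) cube([5010, 116, 2750]);
translate([146, 486, 0]) cube([116, 3368, 2750]);
translate([5040, 486, 0]) cube([116, 3368, 2750]);


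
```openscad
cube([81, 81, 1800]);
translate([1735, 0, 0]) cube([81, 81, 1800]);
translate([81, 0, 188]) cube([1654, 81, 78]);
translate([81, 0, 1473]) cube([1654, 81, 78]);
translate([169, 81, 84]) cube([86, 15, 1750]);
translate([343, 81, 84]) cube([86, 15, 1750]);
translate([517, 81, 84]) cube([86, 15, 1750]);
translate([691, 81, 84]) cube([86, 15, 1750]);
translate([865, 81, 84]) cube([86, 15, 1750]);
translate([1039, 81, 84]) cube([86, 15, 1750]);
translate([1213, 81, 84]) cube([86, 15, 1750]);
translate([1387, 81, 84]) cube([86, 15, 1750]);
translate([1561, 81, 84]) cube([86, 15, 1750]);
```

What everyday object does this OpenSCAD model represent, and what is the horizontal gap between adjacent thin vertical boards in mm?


A fence section. The picket gap is 88 mm.

Two posts, two rails, 9 pickets — a fence section. Span 1654 mm holds 9 pickets of 86 mm with 10 equal gaps: ⌊(1654 − 9·86) / 10⌋ = 88 mm.


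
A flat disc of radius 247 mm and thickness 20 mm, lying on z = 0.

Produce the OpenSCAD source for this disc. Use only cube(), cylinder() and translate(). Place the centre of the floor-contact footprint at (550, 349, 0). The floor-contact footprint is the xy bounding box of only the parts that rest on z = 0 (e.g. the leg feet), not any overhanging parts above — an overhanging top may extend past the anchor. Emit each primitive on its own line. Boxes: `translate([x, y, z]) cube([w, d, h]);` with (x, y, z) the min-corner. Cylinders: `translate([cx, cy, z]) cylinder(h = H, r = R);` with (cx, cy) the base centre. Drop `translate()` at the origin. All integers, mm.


translate([550, 349, 0]) cylinder(h = 20, r = 247);


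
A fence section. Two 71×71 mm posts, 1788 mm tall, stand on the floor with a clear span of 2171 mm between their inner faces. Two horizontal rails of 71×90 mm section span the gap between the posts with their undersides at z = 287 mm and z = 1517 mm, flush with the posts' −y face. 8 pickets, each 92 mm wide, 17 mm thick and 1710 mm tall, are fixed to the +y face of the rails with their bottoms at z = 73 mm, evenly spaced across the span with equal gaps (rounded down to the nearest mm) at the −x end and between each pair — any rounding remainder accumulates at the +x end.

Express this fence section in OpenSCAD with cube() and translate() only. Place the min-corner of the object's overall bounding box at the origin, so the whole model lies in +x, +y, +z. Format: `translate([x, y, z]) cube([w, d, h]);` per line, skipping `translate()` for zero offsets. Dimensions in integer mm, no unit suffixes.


cube([71, 71, 1788]);
translate([2242, 0, 0]) cube([71, 71, 1788]);
translate([71, 0, 287]) cube([2171, 71, 90]);
translate([71, 0, 1517]) cube([2171, 71, 90]);
translate([230, 71, 73]) cube([92, 17, 1710]);
translate([481, 71, 73]) cube([92, 17, 1710]);
translate([732, 71, 73]) cube([92, 17, 1710]);
translate([983, 71, 73]) cube([92, 17, 1710]);
translate([1234, 71, 73]) cube([92, 17, 1710]);
translate([1485, 71, 73]) cube([92, 17, 1710]);
translate([1736, 71, 73]) cube([92, 17, 1710]);
translate([1987, 71, 73]) cube([92, 17, 1710]);


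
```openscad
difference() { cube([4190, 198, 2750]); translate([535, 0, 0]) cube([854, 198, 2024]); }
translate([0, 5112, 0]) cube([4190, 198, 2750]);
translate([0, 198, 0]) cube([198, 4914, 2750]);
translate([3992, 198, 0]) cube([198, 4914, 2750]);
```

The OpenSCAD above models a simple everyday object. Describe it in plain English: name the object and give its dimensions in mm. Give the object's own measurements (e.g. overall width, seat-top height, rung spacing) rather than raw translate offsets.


A single room: four walls, each 2750 mm tall and 198 mm thick, enclosing an outside footprint 4190×5310 mm (x × y), no floor or roof. The front and back walls (−y and +y sides) run the full x-width; the side walls fit between their inner faces. A door opening 854 mm wide and 2024 mm tall is cut through the front wall from the floor up, its −x edge 535 mm from the wall's −x end.


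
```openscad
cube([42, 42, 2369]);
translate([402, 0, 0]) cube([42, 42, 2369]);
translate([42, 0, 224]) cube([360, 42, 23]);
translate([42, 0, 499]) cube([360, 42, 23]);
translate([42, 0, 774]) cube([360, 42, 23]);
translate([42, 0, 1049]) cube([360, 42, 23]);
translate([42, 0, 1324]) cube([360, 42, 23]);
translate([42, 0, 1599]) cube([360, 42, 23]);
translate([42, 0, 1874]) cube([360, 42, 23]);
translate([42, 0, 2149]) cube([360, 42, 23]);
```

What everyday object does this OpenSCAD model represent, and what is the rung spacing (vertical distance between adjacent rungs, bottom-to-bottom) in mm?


A ladder. The rung spacing is 275 mm.

Two tall 42×42 posts with 8 short bars between them — a ladder. Adjacent rungs sit at z = 224 and z = 499, so the spacing is 499 − 224 = 275 mm.


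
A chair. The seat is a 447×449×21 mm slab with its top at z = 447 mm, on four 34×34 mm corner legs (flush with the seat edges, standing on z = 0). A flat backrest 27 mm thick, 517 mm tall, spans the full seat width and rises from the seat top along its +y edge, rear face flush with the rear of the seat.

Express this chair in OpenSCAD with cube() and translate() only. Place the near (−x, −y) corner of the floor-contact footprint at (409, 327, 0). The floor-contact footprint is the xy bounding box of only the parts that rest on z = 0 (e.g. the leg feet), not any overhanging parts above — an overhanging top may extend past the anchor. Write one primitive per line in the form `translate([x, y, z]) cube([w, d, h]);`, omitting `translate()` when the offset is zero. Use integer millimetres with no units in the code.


translate([409, 327, 426]) cube([447, 449, 21]);
translate([409, 327, 0]) cube([34, 34, 426]);
translate([822, 327, 0]) cube([34, 34, 426]);
translate([409, 742, 0]) cube([34, 34, 426]);
translate([822, 742, 0]) cube([34, 34, 426]);
translate([409, 749, 447]) cube([447, 27, 517]);


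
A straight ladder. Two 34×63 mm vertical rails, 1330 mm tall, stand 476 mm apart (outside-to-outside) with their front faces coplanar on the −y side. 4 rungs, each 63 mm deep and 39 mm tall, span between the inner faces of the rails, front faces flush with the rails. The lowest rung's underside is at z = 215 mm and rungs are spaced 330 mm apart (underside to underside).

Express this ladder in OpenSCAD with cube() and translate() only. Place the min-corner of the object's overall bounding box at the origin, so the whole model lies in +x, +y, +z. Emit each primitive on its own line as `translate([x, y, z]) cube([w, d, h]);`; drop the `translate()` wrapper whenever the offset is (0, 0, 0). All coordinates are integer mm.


// rung span = 476 - 2*34 = 408
// rung[k] z = 215 + k*330
cube([34, 63, 1330]);
translate([442, 0, 0]) cube([34, 63, 1330]);
translate([34, 0, 215]) cube([408, 63, 39]);
translate([34, 0, 545]) cube([408, 63, 39]);
translate([34, 0, 875]) cube([408, 63, 39]);
translate([34, 0, 1205]) cube([408, 63, 39]);


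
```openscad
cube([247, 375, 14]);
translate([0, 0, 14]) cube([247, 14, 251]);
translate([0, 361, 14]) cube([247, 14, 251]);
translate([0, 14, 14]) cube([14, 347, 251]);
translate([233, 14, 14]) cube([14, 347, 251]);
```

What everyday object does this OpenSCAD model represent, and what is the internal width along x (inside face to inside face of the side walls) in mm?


An open box. The internal width is 219 mm.

A 247×375 base slab with four walls standing on it — an open box. The base is 247 mm wide and the walls are 14 mm thick, so the internal width is 247 − 2 × 14 = 219 mm.


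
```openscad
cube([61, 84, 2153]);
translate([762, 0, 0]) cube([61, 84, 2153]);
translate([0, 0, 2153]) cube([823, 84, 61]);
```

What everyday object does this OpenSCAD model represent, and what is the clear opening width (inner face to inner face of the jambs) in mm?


A door frame. The clear opening width is 701 mm.

Two 2153 mm tall posts with a header on top — a door frame. The left jamb is 61 mm wide at x = 0; the right jamb starts at x = 762. The clear opening is 762 − 61 = 701 mm.


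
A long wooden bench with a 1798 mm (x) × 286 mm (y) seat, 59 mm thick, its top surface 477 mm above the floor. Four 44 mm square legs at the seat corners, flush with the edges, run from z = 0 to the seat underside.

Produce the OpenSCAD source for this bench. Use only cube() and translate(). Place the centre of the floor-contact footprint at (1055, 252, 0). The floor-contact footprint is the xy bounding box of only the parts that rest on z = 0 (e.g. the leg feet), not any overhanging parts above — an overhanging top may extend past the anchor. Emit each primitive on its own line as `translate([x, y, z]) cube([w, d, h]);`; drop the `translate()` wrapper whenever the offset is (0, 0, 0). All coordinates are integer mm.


translate([156, 109, 418]) cube([1798, 286, 59]);
translate([156, 109, 0]) cube([44, 44, 418]);
translate([156, 351, 0]) cube([44, 44, 418]);
translate([1910, 109, 0]) cube([44, 44, 418]);
translate([1910, 351, 0]) cube([44, 44, 418]);


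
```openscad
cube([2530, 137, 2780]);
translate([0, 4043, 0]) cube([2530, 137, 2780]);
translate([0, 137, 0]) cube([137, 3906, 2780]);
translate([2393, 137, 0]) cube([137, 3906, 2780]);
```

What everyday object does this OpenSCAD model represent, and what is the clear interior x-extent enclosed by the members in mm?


A house (or room) frame. The interior width is 2256 mm.

Four 2780 mm walls enclosing a rectangle with no floor or roof — a room or house frame. Outside width is 2530 mm and wall thickness is 137 mm, so the interior width is 2530 − 2 × 137 = 2256 mm.


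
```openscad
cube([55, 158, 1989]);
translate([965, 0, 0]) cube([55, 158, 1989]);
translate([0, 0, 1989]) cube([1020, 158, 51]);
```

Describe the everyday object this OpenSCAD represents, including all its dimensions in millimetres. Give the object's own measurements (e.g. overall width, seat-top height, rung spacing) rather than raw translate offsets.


A door frame. The clear opening is 910 mm wide and 1989 mm high. Two 55 mm wide jambs, 158 mm deep, stand either side of the opening from the floor to the top of the opening. A 51 mm thick head sits across the top of both jambs, spanning the full outside width of the frame.
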